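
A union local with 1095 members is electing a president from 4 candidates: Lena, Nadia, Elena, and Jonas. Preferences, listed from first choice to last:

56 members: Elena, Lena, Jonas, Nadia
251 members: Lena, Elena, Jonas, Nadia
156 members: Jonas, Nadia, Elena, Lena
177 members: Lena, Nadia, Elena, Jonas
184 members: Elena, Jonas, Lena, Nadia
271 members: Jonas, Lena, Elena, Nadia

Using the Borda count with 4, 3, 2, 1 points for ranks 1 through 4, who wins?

Lena

Lena: 56·3 + 251·4 + 156·1 + 177·4 + 184·2 + 271·3 = 3217
Nadia: 56·1 + 251·1 + 156·3 + 177·3 + 184·1 + 271·1 = 1761
Elena: 56·4 + 251·3 + 156·2 + 177·2 + 184·4 + 271·2 = 2921
Jonas: 56·2 + 251·2 + 156·4 + 177·1 + 184·3 + 271·4 = 3051
Lena has the highest Borda score (3217).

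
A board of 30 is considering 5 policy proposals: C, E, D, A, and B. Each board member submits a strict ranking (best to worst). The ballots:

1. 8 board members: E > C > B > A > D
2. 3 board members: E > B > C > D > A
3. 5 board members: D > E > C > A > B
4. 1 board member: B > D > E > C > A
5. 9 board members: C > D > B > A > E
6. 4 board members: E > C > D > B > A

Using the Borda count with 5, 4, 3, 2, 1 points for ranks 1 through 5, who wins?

C: 8·4 + 3·3 + 5·3 + 1·2 + 9·5 + 4·4 = 119
E: 8·5 + 3·5 + 5·4 + 1·3 + 9·1 + 4·5 = 107
D: 8·1 + 3·2 + 5·5 + 1·4 + 9·4 + 4·3 = 91
A: 8·2 + 3·1 + 5·2 + 1·1 + 9·2 + 4·1 = 52
B: 8·3 + 3·4 + 5·1 + 1·5 + 9·3 + 4·2 = 81
C has the highest Borda score (119).

C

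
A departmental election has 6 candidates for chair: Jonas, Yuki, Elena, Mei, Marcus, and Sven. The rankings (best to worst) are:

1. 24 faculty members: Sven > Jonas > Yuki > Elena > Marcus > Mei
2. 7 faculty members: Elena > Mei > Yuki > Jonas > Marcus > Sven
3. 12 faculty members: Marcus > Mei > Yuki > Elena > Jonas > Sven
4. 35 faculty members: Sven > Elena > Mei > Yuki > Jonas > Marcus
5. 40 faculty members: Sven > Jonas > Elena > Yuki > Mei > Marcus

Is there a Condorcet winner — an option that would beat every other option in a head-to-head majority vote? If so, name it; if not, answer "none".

Sven

Sven vs Jonas: 99–19 for Sven.
Sven vs Yuki: 99–19 for Sven.
Sven vs Elena: 99–19 for Sven.
Sven vs Mei: 99–19 for Sven.
Sven vs Marcus: 99–19 for Sven.
Sven beats every other option head-to-head.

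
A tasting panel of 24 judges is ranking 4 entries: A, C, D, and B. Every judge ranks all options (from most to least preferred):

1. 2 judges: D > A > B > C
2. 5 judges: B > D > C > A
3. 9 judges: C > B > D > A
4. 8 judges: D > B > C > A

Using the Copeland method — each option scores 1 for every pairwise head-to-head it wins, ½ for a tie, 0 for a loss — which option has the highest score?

A: loses to C, D, and B → score 0.
C: beats A; loses to D and B → score 1.
D: beats A and C; loses to B → score 2.
B: beats A, C, and D → score 3.
B has the best pairwise record.

B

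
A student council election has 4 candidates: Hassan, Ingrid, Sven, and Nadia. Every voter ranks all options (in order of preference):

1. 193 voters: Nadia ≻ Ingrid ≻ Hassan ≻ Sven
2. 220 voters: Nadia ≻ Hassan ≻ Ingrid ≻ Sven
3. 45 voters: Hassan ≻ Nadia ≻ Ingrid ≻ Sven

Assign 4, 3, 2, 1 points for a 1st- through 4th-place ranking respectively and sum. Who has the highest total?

Nadia

Hassan: 193·2 + 220·3 + 45·4 = 1226
Ingrid: 193·3 + 220·2 + 45·2 = 1109
Sven: 193·1 + 220·1 + 45·1 = 458
Nadia: 193·4 + 220·4 + 45·3 = 1787
Nadia has the highest Borda score (1787).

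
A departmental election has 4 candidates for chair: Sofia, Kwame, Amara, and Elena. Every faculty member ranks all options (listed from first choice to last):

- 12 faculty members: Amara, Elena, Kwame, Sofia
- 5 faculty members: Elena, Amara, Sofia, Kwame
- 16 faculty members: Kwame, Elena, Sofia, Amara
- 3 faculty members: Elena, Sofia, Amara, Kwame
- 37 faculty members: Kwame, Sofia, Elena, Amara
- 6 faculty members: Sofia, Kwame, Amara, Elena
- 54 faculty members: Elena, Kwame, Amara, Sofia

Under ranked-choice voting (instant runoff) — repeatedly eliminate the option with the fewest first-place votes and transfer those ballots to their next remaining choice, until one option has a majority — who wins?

Round 1: Sofia 6, Kwame 53, Amara 12, Elena 62. Eliminate Sofia.
Round 2: Kwame 59, Amara 12, Elena 62. Eliminate Amara.
Round 3: Kwame 59, Elena 74. Elena has a majority.

Elena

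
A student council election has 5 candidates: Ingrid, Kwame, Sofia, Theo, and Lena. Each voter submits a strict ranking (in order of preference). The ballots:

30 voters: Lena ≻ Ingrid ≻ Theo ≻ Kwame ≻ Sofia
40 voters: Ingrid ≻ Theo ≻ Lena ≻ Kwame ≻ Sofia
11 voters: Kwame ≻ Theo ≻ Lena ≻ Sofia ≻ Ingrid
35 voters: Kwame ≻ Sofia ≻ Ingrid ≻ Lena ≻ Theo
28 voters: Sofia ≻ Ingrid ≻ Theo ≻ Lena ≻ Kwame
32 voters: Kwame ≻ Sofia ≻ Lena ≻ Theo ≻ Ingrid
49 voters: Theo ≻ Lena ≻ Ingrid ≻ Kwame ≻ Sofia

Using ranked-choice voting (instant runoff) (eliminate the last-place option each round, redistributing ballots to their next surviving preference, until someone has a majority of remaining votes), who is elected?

Ingrid

Round 1: Ingrid 40, Kwame 78, Sofia 28, Theo 49, Lena 30. Eliminate Sofia.
Round 2: Ingrid 68, Kwame 78, Theo 49, Lena 30. Eliminate Lena.
Round 3: Ingrid 98, Kwame 78, Theo 49. Eliminate Theo.
Round 4: Ingrid 147, Kwame 78. Ingrid has a majority.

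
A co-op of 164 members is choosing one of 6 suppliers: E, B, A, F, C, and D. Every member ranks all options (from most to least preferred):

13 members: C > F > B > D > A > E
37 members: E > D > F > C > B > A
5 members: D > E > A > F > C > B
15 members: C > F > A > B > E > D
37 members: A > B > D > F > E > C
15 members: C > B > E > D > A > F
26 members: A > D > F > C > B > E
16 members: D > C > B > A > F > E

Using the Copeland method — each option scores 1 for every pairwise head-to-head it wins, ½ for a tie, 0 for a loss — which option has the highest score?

D

E: loses to B, A, F, C, and D → score 0.
B: beats E; loses to A, F, C, and D → score 1.
A: beats E, B, and F; loses to C and D → score 3.
F: beats E, B, and C; loses to A and D → score 3.
C: beats E, B, and A; loses to F and D → score 3.
D: beats E, B, A, F, and C → score 5.
D has the best pairwise record.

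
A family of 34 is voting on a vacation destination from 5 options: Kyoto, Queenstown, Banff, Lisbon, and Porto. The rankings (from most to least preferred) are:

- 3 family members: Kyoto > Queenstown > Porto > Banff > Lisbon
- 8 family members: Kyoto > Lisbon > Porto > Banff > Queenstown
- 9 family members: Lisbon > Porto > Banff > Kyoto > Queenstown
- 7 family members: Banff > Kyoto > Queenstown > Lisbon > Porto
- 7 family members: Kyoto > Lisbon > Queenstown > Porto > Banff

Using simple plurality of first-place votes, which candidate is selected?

Kyoto

First-place votes: Kyoto 18, Queenstown 0, Banff 7, Lisbon 9, Porto 0.
Kyoto has the most first-place votes.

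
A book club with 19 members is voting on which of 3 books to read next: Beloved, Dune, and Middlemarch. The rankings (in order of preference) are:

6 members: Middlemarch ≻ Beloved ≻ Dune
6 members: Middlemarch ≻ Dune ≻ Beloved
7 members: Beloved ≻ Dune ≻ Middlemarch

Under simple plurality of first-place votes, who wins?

First-place votes: Beloved 7, Dune 0, Middlemarch 12.
Middlemarch has the most first-place votes.

Middlemarch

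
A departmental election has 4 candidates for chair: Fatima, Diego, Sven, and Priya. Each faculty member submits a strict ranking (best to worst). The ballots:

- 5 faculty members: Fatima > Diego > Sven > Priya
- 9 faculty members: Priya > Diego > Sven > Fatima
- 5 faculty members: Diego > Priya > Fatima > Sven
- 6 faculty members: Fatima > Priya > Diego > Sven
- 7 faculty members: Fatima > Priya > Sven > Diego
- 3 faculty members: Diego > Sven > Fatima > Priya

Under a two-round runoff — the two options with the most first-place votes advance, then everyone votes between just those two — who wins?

Fatima

Round 1 first-place votes: Fatima 18, Diego 8, Sven 0, Priya 9.
Fatima and Priya advance.
Runoff: Fatima is preferred to Priya by 21 voters; Priya by 14.
Fatima wins the runoff.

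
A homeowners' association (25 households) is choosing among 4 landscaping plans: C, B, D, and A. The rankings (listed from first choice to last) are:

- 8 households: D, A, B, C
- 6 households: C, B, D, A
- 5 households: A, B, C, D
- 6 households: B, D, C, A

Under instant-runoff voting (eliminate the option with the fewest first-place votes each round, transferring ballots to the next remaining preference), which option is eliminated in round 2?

Round 1: C 6, B 6, D 8, A 5. Eliminate A.
Round 2: C 6, B 11, D 8. Eliminate C.

C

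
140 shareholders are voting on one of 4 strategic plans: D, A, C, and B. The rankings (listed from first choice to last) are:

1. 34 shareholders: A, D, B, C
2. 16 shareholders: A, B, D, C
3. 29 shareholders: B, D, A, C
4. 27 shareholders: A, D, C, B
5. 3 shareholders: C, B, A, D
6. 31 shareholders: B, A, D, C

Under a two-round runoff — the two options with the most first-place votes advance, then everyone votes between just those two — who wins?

A

Round 1 first-place votes: D 0, A 77, C 3, B 60.
A and B advance.
Runoff: A is preferred to B by 77 voters; B by 63.
A wins the runoff.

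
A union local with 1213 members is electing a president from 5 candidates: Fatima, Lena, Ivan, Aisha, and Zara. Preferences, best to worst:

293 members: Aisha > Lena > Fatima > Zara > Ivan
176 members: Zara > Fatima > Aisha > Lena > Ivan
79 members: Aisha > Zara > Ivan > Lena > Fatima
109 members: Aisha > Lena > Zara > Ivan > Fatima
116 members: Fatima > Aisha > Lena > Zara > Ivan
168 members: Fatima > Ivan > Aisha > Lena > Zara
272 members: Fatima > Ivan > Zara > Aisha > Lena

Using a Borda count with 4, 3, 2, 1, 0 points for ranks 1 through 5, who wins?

Fatima: 293·2 + 176·3 + 79·0 + 109·0 + 116·4 + 168·4 + 272·4 = 3338
Lena: 293·3 + 176·1 + 79·1 + 109·3 + 116·2 + 168·1 + 272·0 = 1861
Ivan: 293·0 + 176·0 + 79·2 + 109·1 + 116·0 + 168·3 + 272·3 = 1587
Aisha: 293·4 + 176·2 + 79·4 + 109·4 + 116·3 + 168·2 + 272·1 = 3232
Zara: 293·1 + 176·4 + 79·3 + 109·2 + 116·1 + 168·0 + 272·2 = 2112
Fatima has the highest Borda score (3338).

Fatima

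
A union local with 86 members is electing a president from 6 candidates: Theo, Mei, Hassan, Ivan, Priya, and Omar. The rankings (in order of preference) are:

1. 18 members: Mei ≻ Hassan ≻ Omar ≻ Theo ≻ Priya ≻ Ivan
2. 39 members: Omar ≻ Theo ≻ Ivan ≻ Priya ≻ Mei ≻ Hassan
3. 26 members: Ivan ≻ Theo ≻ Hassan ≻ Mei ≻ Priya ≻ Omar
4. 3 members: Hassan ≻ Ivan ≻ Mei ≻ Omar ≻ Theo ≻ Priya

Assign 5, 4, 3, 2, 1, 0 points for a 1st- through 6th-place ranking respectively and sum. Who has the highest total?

Theo: 18·2 + 39·4 + 26·4 + 3·1 = 299
Mei: 18·5 + 39·1 + 26·2 + 3·3 = 190
Hassan: 18·4 + 39·0 + 26·3 + 3·5 = 165
Ivan: 18·0 + 39·3 + 26·5 + 3·4 = 259
Priya: 18·1 + 39·2 + 26·1 + 3·0 = 122
Omar: 18·3 + 39·5 + 26·0 + 3·2 = 255
Theo has the highest Borda score (299).

Theo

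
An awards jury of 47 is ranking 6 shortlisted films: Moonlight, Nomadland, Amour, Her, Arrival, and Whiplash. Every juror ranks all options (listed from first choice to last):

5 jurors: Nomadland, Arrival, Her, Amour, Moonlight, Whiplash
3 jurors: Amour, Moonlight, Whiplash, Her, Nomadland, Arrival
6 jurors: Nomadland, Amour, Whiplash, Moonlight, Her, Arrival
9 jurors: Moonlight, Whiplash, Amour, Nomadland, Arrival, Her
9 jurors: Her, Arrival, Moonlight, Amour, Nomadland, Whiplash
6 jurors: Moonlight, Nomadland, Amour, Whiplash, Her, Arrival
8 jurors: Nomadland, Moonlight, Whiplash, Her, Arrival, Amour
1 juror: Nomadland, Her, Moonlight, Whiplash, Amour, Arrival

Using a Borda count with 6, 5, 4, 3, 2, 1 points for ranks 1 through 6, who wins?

Moonlight

Moonlight: 5·2 + 3·5 + 6·3 + 9·6 + 9·4 + 6·6 + 8·5 + 1·4 = 213
Nomadland: 5·6 + 3·2 + 6·6 + 9·3 + 9·2 + 6·5 + 8·6 + 1·6 = 201
Amour: 5·3 + 3·6 + 6·5 + 9·4 + 9·3 + 6·4 + 8·1 + 1·2 = 160
Her: 5·4 + 3·3 + 6·2 + 9·1 + 9·6 + 6·2 + 8·3 + 1·5 = 145
Arrival: 5·5 + 3·1 + 6·1 + 9·2 + 9·5 + 6·1 + 8·2 + 1·1 = 120
Whiplash: 5·1 + 3·4 + 6·4 + 9·5 + 9·1 + 6·3 + 8·4 + 1·3 = 148
Moonlight has the highest Borda score (213).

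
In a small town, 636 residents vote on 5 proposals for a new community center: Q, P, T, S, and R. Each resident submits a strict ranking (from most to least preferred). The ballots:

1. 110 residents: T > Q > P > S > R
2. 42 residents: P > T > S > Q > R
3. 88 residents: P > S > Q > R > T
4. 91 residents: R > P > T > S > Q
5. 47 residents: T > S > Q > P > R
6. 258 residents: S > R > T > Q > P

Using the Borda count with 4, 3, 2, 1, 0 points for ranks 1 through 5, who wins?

S

Q: 110·3 + 42·1 + 88·2 + 91·0 + 47·2 + 258·1 = 900
P: 110·2 + 42·4 + 88·4 + 91·3 + 47·1 + 258·0 = 1060
T: 110·4 + 42·3 + 88·0 + 91·2 + 47·4 + 258·2 = 1452
S: 110·1 + 42·2 + 88·3 + 91·1 + 47·3 + 258·4 = 1722
R: 110·0 + 42·0 + 88·1 + 91·4 + 47·0 + 258·3 = 1226
S has the highest Borda score (1722).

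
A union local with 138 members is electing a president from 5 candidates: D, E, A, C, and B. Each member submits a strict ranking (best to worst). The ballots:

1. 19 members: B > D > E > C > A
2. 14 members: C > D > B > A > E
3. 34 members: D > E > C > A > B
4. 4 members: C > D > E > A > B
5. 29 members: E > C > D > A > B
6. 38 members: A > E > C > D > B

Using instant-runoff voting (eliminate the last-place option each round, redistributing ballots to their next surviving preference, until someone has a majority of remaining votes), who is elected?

Round 1: D 34, E 29, A 38, C 18, B 19. Eliminate C.
Round 2: D 52, E 29, A 38, B 19. Eliminate B.
Round 3: D 71, E 29, A 38. D has a majority.

D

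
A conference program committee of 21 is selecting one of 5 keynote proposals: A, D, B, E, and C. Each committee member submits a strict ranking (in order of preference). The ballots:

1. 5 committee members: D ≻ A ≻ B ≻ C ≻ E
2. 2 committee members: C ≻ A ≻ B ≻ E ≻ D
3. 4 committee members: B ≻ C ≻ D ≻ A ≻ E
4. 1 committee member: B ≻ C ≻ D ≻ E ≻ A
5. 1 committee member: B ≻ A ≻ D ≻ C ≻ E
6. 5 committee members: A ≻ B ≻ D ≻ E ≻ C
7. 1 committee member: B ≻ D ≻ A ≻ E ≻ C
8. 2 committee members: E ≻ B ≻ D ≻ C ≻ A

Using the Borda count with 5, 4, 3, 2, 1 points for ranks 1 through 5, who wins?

B

A: 5·4 + 2·4 + 4·2 + 1·1 + 1·4 + 5·5 + 1·3 + 2·1 = 71
D: 5·5 + 2·1 + 4·3 + 1·3 + 1·3 + 5·3 + 1·4 + 2·3 = 70
B: 5·3 + 2·3 + 4·5 + 1·5 + 1·5 + 5·4 + 1·5 + 2·4 = 84
E: 5·1 + 2·2 + 4·1 + 1·2 + 1·1 + 5·2 + 1·2 + 2·5 = 38
C: 5·2 + 2·5 + 4·4 + 1·4 + 1·2 + 5·1 + 1·1 + 2·2 = 52
B has the highest Borda score (84).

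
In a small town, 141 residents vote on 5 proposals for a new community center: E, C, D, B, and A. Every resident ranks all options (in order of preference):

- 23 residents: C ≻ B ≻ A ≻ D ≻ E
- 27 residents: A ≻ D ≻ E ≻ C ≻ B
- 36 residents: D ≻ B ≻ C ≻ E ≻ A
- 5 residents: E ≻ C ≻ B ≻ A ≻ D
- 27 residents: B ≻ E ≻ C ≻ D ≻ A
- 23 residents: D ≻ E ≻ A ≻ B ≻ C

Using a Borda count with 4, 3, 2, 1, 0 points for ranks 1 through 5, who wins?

D

E: 23·0 + 27·2 + 36·1 + 5·4 + 27·3 + 23·3 = 260
C: 23·4 + 27·1 + 36·2 + 5·3 + 27·2 + 23·0 = 260
D: 23·1 + 27·3 + 36·4 + 5·0 + 27·1 + 23·4 = 367
B: 23·3 + 27·0 + 36·3 + 5·2 + 27·4 + 23·1 = 318
A: 23·2 + 27·4 + 36·0 + 5·1 + 27·0 + 23·2 = 205
D has the highest Borda score (367).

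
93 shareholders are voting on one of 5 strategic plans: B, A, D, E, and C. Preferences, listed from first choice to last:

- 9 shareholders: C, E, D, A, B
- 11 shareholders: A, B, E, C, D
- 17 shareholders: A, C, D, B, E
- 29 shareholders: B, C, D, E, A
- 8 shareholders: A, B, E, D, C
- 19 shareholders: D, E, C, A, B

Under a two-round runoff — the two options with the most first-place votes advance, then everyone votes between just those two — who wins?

A

Round 1 first-place votes: B 29, A 36, D 19, E 0, C 9.
A and B advance.
Runoff: A is preferred to B by 64 voters; B by 29.
A wins the runoff.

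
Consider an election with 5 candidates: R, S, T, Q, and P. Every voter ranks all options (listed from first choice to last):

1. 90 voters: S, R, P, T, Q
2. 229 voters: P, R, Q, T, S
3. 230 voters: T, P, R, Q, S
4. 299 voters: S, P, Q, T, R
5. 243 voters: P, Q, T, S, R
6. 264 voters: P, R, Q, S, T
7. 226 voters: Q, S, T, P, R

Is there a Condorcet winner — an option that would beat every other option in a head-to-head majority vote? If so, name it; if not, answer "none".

P

P vs R: 1491–90 for P.
P vs S: 966–615 for P.
P vs T: 1125–456 for P.
P vs Q: 1355–226 for P.
P beats every other option head-to-head.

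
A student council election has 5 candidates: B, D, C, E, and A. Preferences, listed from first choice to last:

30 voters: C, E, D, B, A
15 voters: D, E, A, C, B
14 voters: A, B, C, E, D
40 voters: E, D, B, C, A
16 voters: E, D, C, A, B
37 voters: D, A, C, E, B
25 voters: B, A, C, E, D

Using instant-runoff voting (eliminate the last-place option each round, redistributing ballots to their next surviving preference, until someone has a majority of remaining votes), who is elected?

E

Round 1: B 25, D 52, C 30, E 56, A 14. Eliminate A.
Round 2: B 39, D 52, C 30, E 56. Eliminate C.
Round 3: B 39, D 52, E 86. Eliminate B.
Round 4: D 52, E 125. E has a majority.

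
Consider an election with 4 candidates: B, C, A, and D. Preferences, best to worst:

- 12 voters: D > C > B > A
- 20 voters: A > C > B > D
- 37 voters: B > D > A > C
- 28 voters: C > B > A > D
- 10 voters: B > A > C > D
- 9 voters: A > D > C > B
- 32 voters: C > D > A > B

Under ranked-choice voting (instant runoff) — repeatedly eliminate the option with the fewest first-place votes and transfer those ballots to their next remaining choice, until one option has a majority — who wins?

Round 1: B 47, C 60, A 29, D 12. Eliminate D.
Round 2: B 47, C 72, A 29. Eliminate A.
Round 3: B 47, C 101. C has a majority.

C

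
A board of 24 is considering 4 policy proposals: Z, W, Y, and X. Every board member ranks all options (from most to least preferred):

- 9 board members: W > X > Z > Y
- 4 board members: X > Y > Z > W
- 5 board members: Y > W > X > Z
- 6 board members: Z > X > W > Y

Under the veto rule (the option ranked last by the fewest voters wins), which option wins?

Last-place votes: Z 5, W 4, Y 15, X 0.
X is ranked last by the fewest voters, so X wins.

X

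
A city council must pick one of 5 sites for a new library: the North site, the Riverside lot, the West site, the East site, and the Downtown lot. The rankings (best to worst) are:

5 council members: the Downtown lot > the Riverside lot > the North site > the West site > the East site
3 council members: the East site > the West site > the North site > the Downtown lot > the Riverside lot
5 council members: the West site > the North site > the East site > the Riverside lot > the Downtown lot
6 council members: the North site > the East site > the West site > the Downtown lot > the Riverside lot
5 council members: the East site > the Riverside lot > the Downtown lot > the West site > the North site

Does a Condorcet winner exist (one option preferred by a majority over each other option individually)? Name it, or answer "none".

none

Checking pairwise contests:
the West site beats the North site 13–11.
the North site beats the Riverside lot 14–10.
the East site beats the West site 14–10.
the North site beats the East site 16–8.
the North site beats the Downtown lot 14–10.
Every option loses at least one head-to-head, so there is no Condorcet winner.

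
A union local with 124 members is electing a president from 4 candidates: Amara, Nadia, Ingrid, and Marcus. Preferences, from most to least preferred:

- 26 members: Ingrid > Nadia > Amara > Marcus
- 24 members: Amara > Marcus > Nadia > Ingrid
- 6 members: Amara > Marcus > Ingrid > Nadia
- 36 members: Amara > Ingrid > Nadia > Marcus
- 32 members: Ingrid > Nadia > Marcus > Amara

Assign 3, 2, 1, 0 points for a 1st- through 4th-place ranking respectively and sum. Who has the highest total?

Ingrid

Amara: 26·1 + 24·3 + 6·3 + 36·3 + 32·0 = 224
Nadia: 26·2 + 24·1 + 6·0 + 36·1 + 32·2 = 176
Ingrid: 26·3 + 24·0 + 6·1 + 36·2 + 32·3 = 252
Marcus: 26·0 + 24·2 + 6·2 + 36·0 + 32·1 = 92
Ingrid has the highest Borda score (252).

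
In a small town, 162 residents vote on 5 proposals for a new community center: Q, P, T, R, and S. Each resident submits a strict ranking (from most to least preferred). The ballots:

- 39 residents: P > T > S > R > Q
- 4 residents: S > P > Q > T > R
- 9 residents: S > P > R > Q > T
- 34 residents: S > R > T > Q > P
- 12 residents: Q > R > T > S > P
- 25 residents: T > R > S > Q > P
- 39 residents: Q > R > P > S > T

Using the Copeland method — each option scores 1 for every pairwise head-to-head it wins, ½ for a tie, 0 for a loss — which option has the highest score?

Q: beats P; loses to T, R, and S → score 1.
P: beats T; loses to Q, R, and S → score 1.
T: beats Q; loses to P, R, and S → score 1.
R: beats Q, P, and T; loses to S → score 3.
S: beats Q, P, T, and R → score 4.
S has the best pairwise record.

S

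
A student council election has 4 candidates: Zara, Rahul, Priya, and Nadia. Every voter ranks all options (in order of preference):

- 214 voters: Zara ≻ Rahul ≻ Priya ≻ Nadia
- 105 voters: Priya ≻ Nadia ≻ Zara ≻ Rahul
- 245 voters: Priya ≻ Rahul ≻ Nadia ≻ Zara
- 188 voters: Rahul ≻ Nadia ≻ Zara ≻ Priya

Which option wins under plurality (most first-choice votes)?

First-place votes: Zara 214, Rahul 188, Priya 350, Nadia 0.
Priya has the most first-place votes.

Priya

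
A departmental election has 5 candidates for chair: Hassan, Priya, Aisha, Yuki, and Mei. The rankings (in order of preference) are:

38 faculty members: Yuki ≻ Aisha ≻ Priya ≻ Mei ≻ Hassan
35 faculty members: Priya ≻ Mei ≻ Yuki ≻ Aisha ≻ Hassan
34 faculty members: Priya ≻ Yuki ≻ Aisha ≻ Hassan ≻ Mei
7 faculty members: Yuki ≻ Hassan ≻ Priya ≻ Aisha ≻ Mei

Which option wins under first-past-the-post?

Priya

First-place votes: Hassan 0, Priya 69, Aisha 0, Yuki 45, Mei 0.
Priya has the most first-place votes.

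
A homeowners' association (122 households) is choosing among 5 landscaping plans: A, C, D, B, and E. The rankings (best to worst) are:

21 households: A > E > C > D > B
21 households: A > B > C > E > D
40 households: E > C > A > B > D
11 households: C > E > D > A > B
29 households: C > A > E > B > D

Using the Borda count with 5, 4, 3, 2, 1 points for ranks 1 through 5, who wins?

C

A: 21·5 + 21·5 + 40·3 + 11·2 + 29·4 = 468
C: 21·3 + 21·3 + 40·4 + 11·5 + 29·5 = 486
D: 21·2 + 21·1 + 40·1 + 11·3 + 29·1 = 165
B: 21·1 + 21·4 + 40·2 + 11·1 + 29·2 = 254
E: 21·4 + 21·2 + 40·5 + 11·4 + 29·3 = 457
C has the highest Borda score (486).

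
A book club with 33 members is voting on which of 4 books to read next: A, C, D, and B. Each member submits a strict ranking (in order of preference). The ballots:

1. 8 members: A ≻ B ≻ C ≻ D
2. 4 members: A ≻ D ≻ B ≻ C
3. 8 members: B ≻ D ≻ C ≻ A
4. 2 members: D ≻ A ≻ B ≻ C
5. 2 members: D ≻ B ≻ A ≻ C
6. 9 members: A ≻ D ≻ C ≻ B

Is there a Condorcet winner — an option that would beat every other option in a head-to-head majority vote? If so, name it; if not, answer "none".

A

A vs C: 25–8 for A.
A vs D: 21–12 for A.
A vs B: 23–10 for A.
A beats every other option head-to-head.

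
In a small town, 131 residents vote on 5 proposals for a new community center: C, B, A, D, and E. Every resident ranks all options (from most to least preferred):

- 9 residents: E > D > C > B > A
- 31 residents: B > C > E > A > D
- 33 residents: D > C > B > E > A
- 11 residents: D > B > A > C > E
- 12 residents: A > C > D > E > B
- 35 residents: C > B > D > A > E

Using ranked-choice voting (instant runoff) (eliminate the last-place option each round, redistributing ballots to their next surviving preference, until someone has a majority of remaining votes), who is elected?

Round 1: C 35, B 31, A 12, D 44, E 9. Eliminate E.
Round 2: C 35, B 31, A 12, D 53. Eliminate A.
Round 3: C 47, B 31, D 53. Eliminate B.
Round 4: C 78, D 53. C has a majority.

C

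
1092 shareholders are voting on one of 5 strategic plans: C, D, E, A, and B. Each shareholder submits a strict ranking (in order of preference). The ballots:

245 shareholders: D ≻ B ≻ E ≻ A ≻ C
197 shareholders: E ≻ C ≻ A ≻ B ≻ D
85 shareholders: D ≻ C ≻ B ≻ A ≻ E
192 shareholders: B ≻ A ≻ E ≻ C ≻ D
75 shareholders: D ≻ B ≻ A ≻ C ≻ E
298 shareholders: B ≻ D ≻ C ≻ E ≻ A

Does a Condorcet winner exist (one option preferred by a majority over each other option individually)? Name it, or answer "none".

B

B vs C: 810–282 for B.
B vs D: 687–405 for B.
B vs E: 895–197 for B.
B vs A: 895–197 for B.
B beats every other option head-to-head.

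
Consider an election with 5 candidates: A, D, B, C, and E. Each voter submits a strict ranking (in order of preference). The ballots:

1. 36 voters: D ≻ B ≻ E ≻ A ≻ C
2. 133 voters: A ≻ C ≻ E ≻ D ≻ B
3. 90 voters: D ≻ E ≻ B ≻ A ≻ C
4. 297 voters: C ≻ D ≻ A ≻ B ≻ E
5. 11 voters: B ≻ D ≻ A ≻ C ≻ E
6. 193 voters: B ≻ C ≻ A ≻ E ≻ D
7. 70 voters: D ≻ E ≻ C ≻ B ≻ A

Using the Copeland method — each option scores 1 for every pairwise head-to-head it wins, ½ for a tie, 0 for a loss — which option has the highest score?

A: beats B and E; loses to D and C → score 2.
D: beats A, B, and E; loses to C → score 3.
B: beats E; loses to A, D, and C → score 1.
C: beats A, D, B, and E → score 4.
E: loses to A, D, B, and C → score 0.
C has the best pairwise record.

C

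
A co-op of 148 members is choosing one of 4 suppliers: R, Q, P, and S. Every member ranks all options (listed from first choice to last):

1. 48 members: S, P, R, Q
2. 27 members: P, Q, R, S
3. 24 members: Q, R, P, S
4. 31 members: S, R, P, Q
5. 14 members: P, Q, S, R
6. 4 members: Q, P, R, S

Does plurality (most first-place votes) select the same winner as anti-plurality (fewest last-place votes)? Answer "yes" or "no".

Plurality — first-place votes: R 0, Q 28, P 41, S 79. Winner: S.
Anti-plurality — last-place votes: R 14, Q 79, P 0, S 55. Winner: P.
The two methods disagree.

no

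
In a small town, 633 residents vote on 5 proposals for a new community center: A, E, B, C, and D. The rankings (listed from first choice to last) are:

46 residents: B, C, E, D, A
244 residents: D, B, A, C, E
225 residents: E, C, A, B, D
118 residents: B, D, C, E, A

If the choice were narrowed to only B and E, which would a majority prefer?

Voters preferring B to E: 408; preferring E to B: 225.
B wins the head-to-head.

B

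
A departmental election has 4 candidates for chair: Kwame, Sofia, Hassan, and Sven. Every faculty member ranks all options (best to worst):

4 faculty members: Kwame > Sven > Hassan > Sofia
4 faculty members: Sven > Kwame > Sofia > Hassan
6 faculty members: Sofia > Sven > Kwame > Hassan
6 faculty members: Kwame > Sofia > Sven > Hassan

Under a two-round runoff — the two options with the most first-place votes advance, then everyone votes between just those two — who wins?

Kwame

Round 1 first-place votes: Kwame 10, Sofia 6, Hassan 0, Sven 4.
Kwame and Sofia advance.
Runoff: Kwame is preferred to Sofia by 14 voters; Sofia by 6.
Kwame wins the runoff.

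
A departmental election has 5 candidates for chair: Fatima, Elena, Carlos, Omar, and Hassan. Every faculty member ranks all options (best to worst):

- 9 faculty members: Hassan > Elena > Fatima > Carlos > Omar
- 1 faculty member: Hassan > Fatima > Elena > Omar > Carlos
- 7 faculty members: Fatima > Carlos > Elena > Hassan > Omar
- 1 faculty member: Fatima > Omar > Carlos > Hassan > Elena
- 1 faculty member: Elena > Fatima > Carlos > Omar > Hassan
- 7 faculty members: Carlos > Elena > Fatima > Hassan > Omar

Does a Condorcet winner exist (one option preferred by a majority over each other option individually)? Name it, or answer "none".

Checking pairwise contests:
Elena beats Fatima 17–9.
Carlos beats Elena 15–11.
Fatima beats Carlos 19–7.
Fatima beats Omar 26–0.
Fatima beats Hassan 16–10.
Every option loses at least one head-to-head, so there is no Condorcet winner.

none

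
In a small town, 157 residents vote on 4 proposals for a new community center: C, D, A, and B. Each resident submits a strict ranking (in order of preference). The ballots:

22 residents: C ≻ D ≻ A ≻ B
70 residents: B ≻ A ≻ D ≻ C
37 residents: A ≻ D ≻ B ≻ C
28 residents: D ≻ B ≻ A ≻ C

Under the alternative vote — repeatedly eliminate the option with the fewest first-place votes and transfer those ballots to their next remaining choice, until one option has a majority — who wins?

Round 1: C 22, D 28, A 37, B 70. Eliminate C.
Round 2: D 50, A 37, B 70. Eliminate A.
Round 3: D 87, B 70. D has a majority.

D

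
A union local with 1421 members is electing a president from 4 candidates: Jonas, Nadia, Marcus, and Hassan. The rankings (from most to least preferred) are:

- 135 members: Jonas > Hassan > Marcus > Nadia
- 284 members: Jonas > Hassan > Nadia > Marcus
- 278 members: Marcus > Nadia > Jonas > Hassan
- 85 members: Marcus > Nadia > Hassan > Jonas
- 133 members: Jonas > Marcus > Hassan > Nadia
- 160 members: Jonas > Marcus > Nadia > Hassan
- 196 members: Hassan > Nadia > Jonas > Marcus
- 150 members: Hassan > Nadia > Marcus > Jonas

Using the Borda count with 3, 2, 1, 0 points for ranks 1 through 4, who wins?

Jonas: 135·3 + 284·3 + 278·1 + 85·0 + 133·3 + 160·3 + 196·1 + 150·0 = 2610
Nadia: 135·0 + 284·1 + 278·2 + 85·2 + 133·0 + 160·1 + 196·2 + 150·2 = 1862
Marcus: 135·1 + 284·0 + 278·3 + 85·3 + 133·2 + 160·2 + 196·0 + 150·1 = 1960
Hassan: 135·2 + 284·2 + 278·0 + 85·1 + 133·1 + 160·0 + 196·3 + 150·3 = 2094
Jonas has the highest Borda score (2610).

Jonas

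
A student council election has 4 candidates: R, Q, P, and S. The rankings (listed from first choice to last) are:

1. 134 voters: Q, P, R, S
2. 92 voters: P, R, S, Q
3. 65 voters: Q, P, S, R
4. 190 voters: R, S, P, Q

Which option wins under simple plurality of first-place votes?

Q

First-place votes: R 190, Q 199, P 92, S 0.
Q has the most first-place votes.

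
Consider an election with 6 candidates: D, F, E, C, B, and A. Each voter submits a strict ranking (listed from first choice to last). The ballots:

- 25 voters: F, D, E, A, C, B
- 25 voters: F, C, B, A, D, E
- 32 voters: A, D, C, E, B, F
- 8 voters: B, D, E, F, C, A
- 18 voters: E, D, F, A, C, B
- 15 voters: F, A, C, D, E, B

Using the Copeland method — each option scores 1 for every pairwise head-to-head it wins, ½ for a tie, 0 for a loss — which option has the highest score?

F

D: beats E, C, and B; loses to F and A → score 3.
F: beats D, E, C, B, and A → score 5.
E: beats B; loses to D, F, C, and A → score 1.
C: beats E and B; loses to D, F, and A → score 2.
B: loses to D, F, E, C, and A → score 0.
A: beats D, E, C, and B; loses to F → score 4.
F has the best pairwise record.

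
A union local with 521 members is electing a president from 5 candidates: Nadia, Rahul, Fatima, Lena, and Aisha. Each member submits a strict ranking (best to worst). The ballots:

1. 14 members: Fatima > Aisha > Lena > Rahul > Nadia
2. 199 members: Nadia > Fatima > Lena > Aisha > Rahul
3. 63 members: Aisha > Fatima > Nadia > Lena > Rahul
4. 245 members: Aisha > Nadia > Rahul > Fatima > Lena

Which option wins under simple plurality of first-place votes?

First-place votes: Nadia 199, Rahul 0, Fatima 14, Lena 0, Aisha 308.
Aisha has the most first-place votes.

Aisha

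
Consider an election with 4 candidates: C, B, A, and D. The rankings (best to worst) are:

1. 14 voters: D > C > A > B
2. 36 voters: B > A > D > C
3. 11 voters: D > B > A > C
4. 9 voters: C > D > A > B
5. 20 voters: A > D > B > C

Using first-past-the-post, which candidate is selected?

B

First-place votes: C 9, B 36, A 20, D 25.
B has the most first-place votes.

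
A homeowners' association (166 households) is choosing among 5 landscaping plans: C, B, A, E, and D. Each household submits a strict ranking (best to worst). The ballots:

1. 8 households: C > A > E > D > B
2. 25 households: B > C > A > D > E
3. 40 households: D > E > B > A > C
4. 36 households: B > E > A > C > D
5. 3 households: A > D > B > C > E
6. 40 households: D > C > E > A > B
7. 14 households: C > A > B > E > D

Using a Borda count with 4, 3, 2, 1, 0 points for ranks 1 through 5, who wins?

C: 8·4 + 25·3 + 40·0 + 36·1 + 3·1 + 40·3 + 14·4 = 322
B: 8·0 + 25·4 + 40·2 + 36·4 + 3·2 + 40·0 + 14·2 = 358
A: 8·3 + 25·2 + 40·1 + 36·2 + 3·4 + 40·1 + 14·3 = 280
E: 8·2 + 25·0 + 40·3 + 36·3 + 3·0 + 40·2 + 14·1 = 338
D: 8·1 + 25·1 + 40·4 + 36·0 + 3·3 + 40·4 + 14·0 = 362
D has the highest Borda score (362).

D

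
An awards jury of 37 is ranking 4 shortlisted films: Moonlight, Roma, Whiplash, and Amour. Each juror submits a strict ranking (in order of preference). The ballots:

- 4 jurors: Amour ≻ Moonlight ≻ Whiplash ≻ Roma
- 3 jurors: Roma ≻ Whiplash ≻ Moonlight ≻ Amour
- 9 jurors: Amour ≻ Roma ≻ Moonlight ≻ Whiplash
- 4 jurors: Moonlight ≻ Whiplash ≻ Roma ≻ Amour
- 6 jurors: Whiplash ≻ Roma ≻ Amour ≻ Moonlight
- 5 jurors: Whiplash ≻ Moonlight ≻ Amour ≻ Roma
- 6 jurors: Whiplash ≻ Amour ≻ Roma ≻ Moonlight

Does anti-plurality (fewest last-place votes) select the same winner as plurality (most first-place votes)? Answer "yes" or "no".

no

Anti-plurality — last-place votes: Moonlight 12, Roma 9, Whiplash 9, Amour 7. Winner: Amour.
Plurality — first-place votes: Moonlight 4, Roma 3, Whiplash 17, Amour 13. Winner: Whiplash.
The two methods disagree.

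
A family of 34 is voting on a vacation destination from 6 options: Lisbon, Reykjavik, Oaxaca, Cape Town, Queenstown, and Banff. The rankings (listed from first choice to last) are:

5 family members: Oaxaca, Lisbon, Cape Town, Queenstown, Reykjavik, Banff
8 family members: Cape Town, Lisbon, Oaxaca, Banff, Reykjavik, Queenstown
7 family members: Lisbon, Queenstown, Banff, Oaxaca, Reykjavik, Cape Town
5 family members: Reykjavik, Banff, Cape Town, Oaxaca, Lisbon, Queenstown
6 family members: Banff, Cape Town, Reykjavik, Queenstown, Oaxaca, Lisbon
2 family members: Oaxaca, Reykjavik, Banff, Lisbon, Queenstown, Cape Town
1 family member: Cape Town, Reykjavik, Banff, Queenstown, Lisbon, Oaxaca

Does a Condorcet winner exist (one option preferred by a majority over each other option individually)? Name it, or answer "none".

none

Checking pairwise contests:
Oaxaca beats Lisbon 18–16.
Lisbon beats Reykjavik 20–14.
Cape Town beats Oaxaca 20–14.
Banff beats Cape Town 20–14.
Lisbon beats Queenstown 27–7.
Lisbon beats Banff 20–14.
Every option loses at least one head-to-head, so there is no Condorcet winner.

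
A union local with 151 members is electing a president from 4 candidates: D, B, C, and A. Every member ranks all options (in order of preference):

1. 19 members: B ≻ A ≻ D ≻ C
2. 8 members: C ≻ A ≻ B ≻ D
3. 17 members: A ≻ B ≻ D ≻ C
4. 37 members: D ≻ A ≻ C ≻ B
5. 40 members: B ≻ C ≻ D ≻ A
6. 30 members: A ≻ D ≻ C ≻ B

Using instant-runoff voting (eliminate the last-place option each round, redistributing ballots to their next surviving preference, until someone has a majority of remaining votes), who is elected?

Round 1: D 37, B 59, C 8, A 47. Eliminate C.
Round 2: D 37, B 59, A 55. Eliminate D.
Round 3: B 59, A 92. A has a majority.

A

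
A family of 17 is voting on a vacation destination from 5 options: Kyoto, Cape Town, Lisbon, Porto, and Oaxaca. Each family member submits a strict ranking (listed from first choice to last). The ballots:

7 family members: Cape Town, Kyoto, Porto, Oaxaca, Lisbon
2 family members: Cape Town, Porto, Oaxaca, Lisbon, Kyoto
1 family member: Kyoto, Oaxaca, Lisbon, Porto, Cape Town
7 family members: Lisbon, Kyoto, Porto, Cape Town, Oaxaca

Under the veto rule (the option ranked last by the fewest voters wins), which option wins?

Last-place votes: Kyoto 2, Cape Town 1, Lisbon 7, Porto 0, Oaxaca 7.
Porto is ranked last by the fewest voters, so Porto wins.

Porto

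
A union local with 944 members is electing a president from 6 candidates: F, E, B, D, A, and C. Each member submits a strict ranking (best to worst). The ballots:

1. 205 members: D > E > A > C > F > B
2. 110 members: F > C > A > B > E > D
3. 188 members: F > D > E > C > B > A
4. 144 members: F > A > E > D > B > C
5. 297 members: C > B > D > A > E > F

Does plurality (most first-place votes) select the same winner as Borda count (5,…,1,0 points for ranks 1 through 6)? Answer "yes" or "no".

no

Plurality — first-place votes: F 442, E 0, B 0, D 205, A 0, C 297. Winner: F.
Borda — scores: F 2415, E 2223, B 1740, D 2956, A 2115, C 2711. Winner: D.
The two methods disagree.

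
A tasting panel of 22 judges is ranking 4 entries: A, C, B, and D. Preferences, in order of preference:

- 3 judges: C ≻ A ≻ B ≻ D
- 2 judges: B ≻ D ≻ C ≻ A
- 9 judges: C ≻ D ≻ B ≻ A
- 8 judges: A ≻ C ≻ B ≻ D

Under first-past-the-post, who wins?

C

First-place votes: A 8, C 12, B 2, D 0.
C has the most first-place votes.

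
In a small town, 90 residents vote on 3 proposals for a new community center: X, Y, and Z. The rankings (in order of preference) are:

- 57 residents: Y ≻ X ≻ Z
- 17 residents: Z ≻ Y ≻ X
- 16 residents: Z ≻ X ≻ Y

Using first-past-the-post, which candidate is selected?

Y

First-place votes: X 0, Y 57, Z 33.
Y has the most first-place votes.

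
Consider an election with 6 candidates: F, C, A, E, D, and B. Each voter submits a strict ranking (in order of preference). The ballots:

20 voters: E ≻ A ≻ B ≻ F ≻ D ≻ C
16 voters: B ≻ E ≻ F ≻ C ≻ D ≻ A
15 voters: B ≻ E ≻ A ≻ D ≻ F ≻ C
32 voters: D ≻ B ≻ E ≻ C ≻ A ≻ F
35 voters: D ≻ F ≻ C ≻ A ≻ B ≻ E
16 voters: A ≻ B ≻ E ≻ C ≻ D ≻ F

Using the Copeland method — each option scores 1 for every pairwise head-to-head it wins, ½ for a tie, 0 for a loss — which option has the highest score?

D

F: beats C; loses to A, E, D, and B → score 1.
C: beats A; loses to F, E, D, and B → score 1.
A: beats F and B; loses to C, E, and D → score 2.
E: beats F, C, and A; ties D; loses to B → score 3.5.
D: beats F, C, and A; ties E and B → score 4.
B: beats F, C, and E; ties D; loses to A → score 3.5.
D has the best pairwise record.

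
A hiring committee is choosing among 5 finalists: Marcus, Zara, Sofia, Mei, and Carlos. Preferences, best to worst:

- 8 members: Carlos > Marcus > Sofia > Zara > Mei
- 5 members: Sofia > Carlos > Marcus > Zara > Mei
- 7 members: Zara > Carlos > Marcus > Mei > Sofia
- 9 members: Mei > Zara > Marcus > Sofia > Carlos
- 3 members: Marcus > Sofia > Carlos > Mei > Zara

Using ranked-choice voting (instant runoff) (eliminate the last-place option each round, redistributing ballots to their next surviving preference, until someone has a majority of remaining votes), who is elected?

Round 1: Marcus 3, Zara 7, Sofia 5, Mei 9, Carlos 8. Eliminate Marcus.
Round 2: Zara 7, Sofia 8, Mei 9, Carlos 8. Eliminate Zara.
Round 3: Sofia 8, Mei 9, Carlos 15. Eliminate Sofia.
Round 4: Mei 9, Carlos 23. Carlos has a majority.

Carlos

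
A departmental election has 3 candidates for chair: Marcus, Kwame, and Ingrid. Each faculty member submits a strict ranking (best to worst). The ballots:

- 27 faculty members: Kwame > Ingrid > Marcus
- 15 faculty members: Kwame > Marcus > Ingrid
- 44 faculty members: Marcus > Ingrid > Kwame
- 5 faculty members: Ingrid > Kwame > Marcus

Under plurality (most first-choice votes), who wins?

First-place votes: Marcus 44, Kwame 42, Ingrid 5.
Marcus has the most first-place votes.

Marcus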